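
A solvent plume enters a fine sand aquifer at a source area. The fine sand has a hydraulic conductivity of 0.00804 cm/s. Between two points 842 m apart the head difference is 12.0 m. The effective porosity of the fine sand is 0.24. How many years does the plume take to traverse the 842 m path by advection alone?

Convert K: 0.00804 cm/s × 864 = 6.947 m/day.
Hydraulic gradient i = Δh / L = 12.0 / 842 = 0.01425.
Darcy flux q = K · i = 6.947 × 0.01425 = 0.09900 m/day.
Seepage velocity v = q / n_e = 0.09900 / 0.24 = 0.4125 m/day.
Travel time t = L / v = 842 / 0.4125 = 2041 days = 5.588 years.

5.59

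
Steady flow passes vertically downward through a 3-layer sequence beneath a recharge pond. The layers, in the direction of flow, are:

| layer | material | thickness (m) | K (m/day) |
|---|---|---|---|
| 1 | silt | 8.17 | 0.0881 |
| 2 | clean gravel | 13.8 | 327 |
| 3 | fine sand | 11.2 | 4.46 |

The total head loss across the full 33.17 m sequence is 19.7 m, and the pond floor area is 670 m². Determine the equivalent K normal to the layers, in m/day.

Flow is perpendicular to layering, so the layers act in series and the equivalent K is the thickness-weighted harmonic mean.
Total thickness L = 8.17 + 13.8 + 11.2 = 33.17 m.
Σ(b_i/K_i) = 8.17/0.0881 + 13.8/327 + 11.2/4.46 = 95.29 d.
K_eq = L / Σ(b_i/K_i) = 33.17 / 95.29 = 0.3481 m/day.

0.348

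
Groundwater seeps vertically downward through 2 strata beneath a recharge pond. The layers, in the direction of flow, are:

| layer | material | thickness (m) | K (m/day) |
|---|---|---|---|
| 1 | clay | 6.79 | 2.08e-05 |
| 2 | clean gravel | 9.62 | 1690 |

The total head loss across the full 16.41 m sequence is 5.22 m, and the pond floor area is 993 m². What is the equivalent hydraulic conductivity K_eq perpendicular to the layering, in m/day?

5.03e-05

Flow is perpendicular to layering, so the layers act in series and the equivalent K is the thickness-weighted harmonic mean.
Total thickness L = 6.79 + 9.62 = 16.41 m.
Σ(b_i/K_i) = 6.79/2.08e-05 + 9.62/1690 = 3.264e+05 d.
K_eq = L / Σ(b_i/K_i) = 16.41 / 3.264e+05 = 5.027e-05 m/day.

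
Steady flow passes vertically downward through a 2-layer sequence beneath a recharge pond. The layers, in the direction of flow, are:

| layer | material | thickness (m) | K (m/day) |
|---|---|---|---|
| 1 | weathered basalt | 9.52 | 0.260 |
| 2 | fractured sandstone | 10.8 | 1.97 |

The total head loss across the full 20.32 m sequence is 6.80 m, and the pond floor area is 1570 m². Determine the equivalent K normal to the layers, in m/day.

Flow is perpendicular to layering, so the layers act in series and the equivalent K is the thickness-weighted harmonic mean.
Total thickness L = 9.52 + 10.8 = 20.32 m.
Σ(b_i/K_i) = 9.52/0.260 + 10.8/1.97 = 42.10 d.
K_eq = L / Σ(b_i/K_i) = 20.32 / 42.10 = 0.4827 m/day.

0.483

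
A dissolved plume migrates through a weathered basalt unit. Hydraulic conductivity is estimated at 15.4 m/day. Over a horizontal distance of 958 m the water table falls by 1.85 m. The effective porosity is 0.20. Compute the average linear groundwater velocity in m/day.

Hydraulic gradient i = Δh / L = 1.85 / 958 = 0.001931.
Darcy flux q = K · i = 15.40 × 0.001931 = 0.02974 m/day.
Seepage velocity v = q / n_e = 0.02974 / 0.20 = 0.1487 m/day.

0.149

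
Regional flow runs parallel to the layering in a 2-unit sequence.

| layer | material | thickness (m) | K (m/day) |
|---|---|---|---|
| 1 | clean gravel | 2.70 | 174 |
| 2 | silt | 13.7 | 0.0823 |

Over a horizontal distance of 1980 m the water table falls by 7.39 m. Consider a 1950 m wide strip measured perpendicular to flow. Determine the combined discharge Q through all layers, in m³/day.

Flow is parallel to layering, so each bed carries its own Darcy discharge and the transmissivities add.
Σ(K_i·b_i) = 174×2.70 + 0.0823×13.7 = 470.9 m²/day.
Hydraulic gradient i = Δh / L = 7.39 / 1980 = 0.003732.
Q = Σ(K_i·b_i) · W · i = 470.9 × 1950 × 0.003732 = 3427 m³/day.

3430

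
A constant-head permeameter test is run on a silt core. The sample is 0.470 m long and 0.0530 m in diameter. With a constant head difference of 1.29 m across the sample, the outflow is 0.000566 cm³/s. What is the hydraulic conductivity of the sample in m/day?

0.00808

Cross-sectional area A = π·(d/2)² = π × (0.0530/2)² = 0.002206 m².
Convert discharge: 0.000566 cm³/s = 5.660e-10 m³/s.
Darcy's law rearranged: K = Q·L / (A·Δh) = 5.660e-10 × 0.470 / (0.002206 × 1.29) = 9.347e-08 m/s = 0.008076 m/day.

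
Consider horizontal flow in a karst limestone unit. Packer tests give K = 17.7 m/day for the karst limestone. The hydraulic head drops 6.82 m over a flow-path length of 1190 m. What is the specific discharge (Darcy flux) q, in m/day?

0.101

Hydraulic gradient i = Δh / L = 6.82 / 1190 = 0.005731.
Specific discharge q = K · i = 17.70 × 0.005731 = 0.1014 m/day.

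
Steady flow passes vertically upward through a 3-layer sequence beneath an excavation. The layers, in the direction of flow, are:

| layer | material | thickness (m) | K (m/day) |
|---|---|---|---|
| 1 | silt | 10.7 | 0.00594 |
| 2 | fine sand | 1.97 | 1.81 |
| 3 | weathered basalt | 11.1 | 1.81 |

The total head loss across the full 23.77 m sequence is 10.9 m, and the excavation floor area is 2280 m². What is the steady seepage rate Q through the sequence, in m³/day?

13.7

Flow is perpendicular to layering, so the layers act in series and the equivalent K is the thickness-weighted harmonic mean.
Total thickness L = 10.7 + 1.97 + 11.1 = 23.77 m.
Σ(b_i/K_i) = 10.7/0.00594 + 1.97/1.81 + 11.1/1.81 = 1809 d.
K_eq = L / Σ(b_i/K_i) = 23.77 / 1809 = 0.01314 m/day.
Q = K_eq · A · (Δh/L) = 0.01314 × 2280 × (10.9/23.77) = 13.74 m³/day.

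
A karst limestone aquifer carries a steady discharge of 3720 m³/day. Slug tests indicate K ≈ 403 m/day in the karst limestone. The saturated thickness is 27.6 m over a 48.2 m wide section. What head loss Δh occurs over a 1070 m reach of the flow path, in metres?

7.42

Cross-sectional area A = 48.2 × 27.6 = 1330 m².
From Q = K·A·i, i = Q / (K·A) = 3720 / (403.0 × 1330) = 0.006939.
Head loss Δh = i · L = 0.006939 × 1070 = 7.424 m.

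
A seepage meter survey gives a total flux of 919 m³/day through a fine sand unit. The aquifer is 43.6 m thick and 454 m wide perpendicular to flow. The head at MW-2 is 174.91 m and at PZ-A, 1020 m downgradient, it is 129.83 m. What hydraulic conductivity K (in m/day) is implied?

Cross-sectional area A = 454 × 43.6 = 19794 m².
Hydraulic gradient i = (174.91 − 129.83) / 1020 = 45.08 / 1020 = 0.04420.
From Q = K·A·i, K = Q / (A·i) = 919 / (19794 × 0.04420) = 1.050 m/day.

1.05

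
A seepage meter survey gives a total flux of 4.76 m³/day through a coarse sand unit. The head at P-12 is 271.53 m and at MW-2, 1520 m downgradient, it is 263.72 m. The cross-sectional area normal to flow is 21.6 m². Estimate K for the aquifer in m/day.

42.9

Hydraulic gradient i = (271.53 − 263.72) / 1520 = 7.81 / 1520 = 0.005138.
From Q = K·A·i, K = Q / (A·i) = 4.76 / (21.60 × 0.005138) = 42.89 m/day.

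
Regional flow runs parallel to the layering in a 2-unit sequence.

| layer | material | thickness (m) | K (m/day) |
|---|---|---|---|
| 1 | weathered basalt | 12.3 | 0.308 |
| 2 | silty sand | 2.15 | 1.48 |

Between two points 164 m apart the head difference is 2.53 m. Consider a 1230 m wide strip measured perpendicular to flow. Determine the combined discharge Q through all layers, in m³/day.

Flow is parallel to layering, so each bed carries its own Darcy discharge and the transmissivities add.
Σ(K_i·b_i) = 0.308×12.3 + 1.48×2.15 = 6.970 m²/day.
Hydraulic gradient i = Δh / L = 2.53 / 164 = 0.01543.
Q = Σ(K_i·b_i) · W · i = 6.970 × 1230 × 0.01543 = 132.3 m³/day.

132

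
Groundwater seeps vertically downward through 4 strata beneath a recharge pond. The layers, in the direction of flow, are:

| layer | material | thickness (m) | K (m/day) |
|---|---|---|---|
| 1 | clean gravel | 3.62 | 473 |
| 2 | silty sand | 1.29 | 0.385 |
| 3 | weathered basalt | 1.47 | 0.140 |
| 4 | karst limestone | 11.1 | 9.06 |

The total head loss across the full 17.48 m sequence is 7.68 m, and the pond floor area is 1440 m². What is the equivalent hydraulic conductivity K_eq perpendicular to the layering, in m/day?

1.16

Flow is perpendicular to layering, so the layers act in series and the equivalent K is the thickness-weighted harmonic mean.
Total thickness L = 3.62 + 1.29 + 1.47 + 11.1 = 17.48 m.
Σ(b_i/K_i) = 3.62/473 + 1.29/0.385 + 1.47/0.140 + 11.1/9.06 = 15.08 d.
K_eq = L / Σ(b_i/K_i) = 17.48 / 15.08 = 1.159 m/day.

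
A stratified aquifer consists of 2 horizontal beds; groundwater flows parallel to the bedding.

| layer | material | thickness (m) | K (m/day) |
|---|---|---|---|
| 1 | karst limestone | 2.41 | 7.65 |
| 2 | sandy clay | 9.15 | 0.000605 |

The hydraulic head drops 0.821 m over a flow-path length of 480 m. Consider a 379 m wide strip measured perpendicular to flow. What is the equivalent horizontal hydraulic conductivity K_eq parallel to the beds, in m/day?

Flow is parallel to layering, so each bed carries its own Darcy discharge and the transmissivities add.
Σ(K_i·b_i) = 7.65×2.41 + 0.000605×9.15 = 18.44 m²/day.
Total thickness b = 11.56 m, so K_eq = Σ(K_i·b_i)/b = 1.595 m/day.

1.60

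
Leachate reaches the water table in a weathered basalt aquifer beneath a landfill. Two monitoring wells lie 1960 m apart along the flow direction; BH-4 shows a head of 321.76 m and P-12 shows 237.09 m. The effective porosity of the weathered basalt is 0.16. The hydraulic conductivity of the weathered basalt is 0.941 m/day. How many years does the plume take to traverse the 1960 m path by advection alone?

Hydraulic gradient i = (321.76 − 237.09) / 1960 = 84.67 / 1960 = 0.04320.
Darcy flux q = K · i = 0.9410 × 0.04320 = 0.04065 m/day.
Seepage velocity v = q / n_e = 0.04065 / 0.16 = 0.2541 m/day.
Travel time t = L / v = 1960 / 0.2541 = 7715 days = 21.12 years.

21.1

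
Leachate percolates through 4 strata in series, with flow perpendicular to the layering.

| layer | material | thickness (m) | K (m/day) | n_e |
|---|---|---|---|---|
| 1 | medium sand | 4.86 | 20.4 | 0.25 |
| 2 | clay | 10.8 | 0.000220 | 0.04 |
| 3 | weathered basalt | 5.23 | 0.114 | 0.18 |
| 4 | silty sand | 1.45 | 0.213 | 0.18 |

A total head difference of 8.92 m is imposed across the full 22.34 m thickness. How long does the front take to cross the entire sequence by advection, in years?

43.0

With flow normal to the layers, continuity requires the same specific discharge q through every layer.
Σ(b_i/K_i) = 4.86/20.4 + 10.8/0.000220 + 5.23/0.114 + 1.45/0.213 = 49144 d.
q = Δh / Σ(b_i/K_i) = 8.92 / 49144 = 0.0001815 m/day.
In each layer the seepage velocity is v_i = q/n_i, so the layer transit time is t_i = b_i·n_i / q:
  layer 1 (medium sand): t_1 = 4.86 × 0.25 / 0.0001815 = 6694 d
  layer 2 (clay): t_2 = 10.8 × 0.04 / 0.0001815 = 2380 d
  layer 3 (weathered basalt): t_3 = 5.23 × 0.18 / 0.0001815 = 5187 d
  layer 4 (silty sand): t_4 = 1.45 × 0.18 / 0.0001815 = 1438 d
Total t = Σ t_i = 15698 days = 42.98 years.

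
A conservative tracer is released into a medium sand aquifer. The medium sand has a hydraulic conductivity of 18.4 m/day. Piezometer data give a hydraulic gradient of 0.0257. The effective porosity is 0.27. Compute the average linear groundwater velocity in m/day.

Hydraulic gradient i = 0.0257.
Darcy flux q = K · i = 18.40 × 0.02570 = 0.4729 m/day.
Seepage velocity v = q / n_e = 0.4729 / 0.27 = 1.751 m/day.

1.75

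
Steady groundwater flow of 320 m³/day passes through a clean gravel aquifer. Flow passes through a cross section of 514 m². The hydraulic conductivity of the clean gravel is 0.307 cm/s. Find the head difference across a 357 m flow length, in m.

Convert K: 0.307 cm/s × 864 = 265.2 m/day.
From Q = K·A·i, i = Q / (K·A) = 320 / (265.2 × 514.0) = 0.002347.
Head loss Δh = i · L = 0.002347 × 357 = 0.8379 m.

0.838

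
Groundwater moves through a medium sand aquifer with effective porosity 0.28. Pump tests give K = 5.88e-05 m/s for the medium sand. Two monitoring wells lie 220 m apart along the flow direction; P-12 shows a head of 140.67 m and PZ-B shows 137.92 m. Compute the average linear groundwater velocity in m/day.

0.227

Convert K: 5.88e-05 m/s × 86400 = 5.080 m/day.
Hydraulic gradient i = (140.67 − 137.92) / 220 = 2.75 / 220 = 0.01250.
Darcy flux q = K · i = 5.080 × 0.01250 = 0.06350 m/day.
Seepage velocity v = q / n_e = 0.06350 / 0.28 = 0.2268 m/day.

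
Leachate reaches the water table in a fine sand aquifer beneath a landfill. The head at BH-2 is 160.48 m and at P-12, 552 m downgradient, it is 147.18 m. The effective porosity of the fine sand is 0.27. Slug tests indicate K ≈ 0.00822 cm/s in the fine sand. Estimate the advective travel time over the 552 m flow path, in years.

2.38

Convert K: 0.00822 cm/s × 864 = 7.102 m/day.
Hydraulic gradient i = (160.48 − 147.18) / 552 = 13.3 / 552 = 0.02409.
Darcy flux q = K · i = 7.102 × 0.02409 = 0.1711 m/day.
Seepage velocity v = q / n_e = 0.1711 / 0.27 = 0.6338 m/day.
Travel time t = L / v = 552 / 0.6338 = 871.0 days = 2.385 years.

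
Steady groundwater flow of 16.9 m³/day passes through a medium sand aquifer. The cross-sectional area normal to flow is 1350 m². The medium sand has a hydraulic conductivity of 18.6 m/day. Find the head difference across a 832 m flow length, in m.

From Q = K·A·i, i = Q / (K·A) = 16.9 / (18.60 × 1350) = 0.0006730.
Head loss Δh = i · L = 0.0006730 × 832 = 0.5600 m.

0.560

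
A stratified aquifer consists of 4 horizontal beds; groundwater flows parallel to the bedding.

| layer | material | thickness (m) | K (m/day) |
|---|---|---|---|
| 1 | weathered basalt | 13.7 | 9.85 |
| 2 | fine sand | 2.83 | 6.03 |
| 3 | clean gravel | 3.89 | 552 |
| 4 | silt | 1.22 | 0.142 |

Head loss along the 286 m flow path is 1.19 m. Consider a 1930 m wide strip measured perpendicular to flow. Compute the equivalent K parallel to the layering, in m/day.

106

Flow is parallel to layering, so each bed carries its own Darcy discharge and the transmissivities add.
Σ(K_i·b_i) = 9.85×13.7 + 6.03×2.83 + 552×3.89 + 0.142×1.22 = 2299 m²/day.
Total thickness b = 21.64 m, so K_eq = Σ(K_i·b_i)/b = 106.3 m/day.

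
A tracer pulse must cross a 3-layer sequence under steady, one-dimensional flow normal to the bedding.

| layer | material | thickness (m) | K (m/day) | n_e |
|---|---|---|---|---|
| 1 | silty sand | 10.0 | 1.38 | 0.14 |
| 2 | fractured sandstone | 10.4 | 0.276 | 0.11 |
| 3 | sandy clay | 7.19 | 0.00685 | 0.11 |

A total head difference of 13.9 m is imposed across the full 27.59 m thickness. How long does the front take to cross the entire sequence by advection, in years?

0.719

With flow normal to the layers, continuity requires the same specific discharge q through every layer.
Σ(b_i/K_i) = 10.0/1.38 + 10.4/0.276 + 7.19/0.00685 = 1095 d.
q = Δh / Σ(b_i/K_i) = 13.9 / 1095 = 0.01270 m/day.
In each layer the seepage velocity is v_i = q/n_i, so the layer transit time is t_i = b_i·n_i / q:
  layer 1 (silty sand): t_1 = 10.0 × 0.14 / 0.01270 = 110.2 d
  layer 2 (fractured sandstone): t_2 = 10.4 × 0.11 / 0.01270 = 90.08 d
  layer 3 (sandy clay): t_3 = 7.19 × 0.11 / 0.01270 = 62.28 d
Total t = Σ t_i = 262.6 days = 0.7190 years.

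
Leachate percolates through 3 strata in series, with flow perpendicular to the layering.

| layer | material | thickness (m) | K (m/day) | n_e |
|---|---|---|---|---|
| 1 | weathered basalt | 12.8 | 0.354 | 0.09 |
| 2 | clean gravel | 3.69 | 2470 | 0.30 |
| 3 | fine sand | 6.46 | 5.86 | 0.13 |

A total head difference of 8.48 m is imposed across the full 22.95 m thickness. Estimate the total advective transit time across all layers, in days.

13.6

With flow normal to the layers, continuity requires the same specific discharge q through every layer.
Σ(b_i/K_i) = 12.8/0.354 + 3.69/2470 + 6.46/5.86 = 37.26 d.
q = Δh / Σ(b_i/K_i) = 8.48 / 37.26 = 0.2276 m/day.
In each layer the seepage velocity is v_i = q/n_i, so the layer transit time is t_i = b_i·n_i / q:
  layer 1 (weathered basalt): t_1 = 12.8 × 0.09 / 0.2276 = 5.062 d
  layer 2 (clean gravel): t_2 = 3.69 × 0.30 / 0.2276 = 4.864 d
  layer 3 (fine sand): t_3 = 6.46 × 0.13 / 0.2276 = 3.690 d
Total t = Σ t_i = 13.62 days.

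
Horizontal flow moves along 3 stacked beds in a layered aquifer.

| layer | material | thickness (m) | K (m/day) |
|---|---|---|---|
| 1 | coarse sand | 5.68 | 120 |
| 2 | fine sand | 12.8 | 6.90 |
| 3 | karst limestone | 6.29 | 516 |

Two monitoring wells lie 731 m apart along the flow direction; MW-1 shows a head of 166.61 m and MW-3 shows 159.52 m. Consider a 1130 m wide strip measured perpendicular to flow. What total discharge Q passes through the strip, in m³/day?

Flow is parallel to layering, so each bed carries its own Darcy discharge and the transmissivities add.
Σ(K_i·b_i) = 120×5.68 + 6.90×12.8 + 516×6.29 = 4016 m²/day.
Hydraulic gradient i = (166.61 − 159.52) / 731 = 7.09 / 731 = 0.009699.
Q = Σ(K_i·b_i) · W · i = 4016 × 1130 × 0.009699 = 44010 m³/day.

44000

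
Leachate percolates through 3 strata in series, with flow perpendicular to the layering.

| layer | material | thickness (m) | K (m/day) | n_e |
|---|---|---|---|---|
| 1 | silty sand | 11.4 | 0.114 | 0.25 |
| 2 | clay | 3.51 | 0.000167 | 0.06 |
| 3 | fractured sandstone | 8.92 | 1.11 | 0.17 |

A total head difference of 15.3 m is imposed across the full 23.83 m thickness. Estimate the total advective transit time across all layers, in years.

17.3

With flow normal to the layers, continuity requires the same specific discharge q through every layer.
Σ(b_i/K_i) = 11.4/0.114 + 3.51/0.000167 + 8.92/1.11 = 21126 d.
q = Δh / Σ(b_i/K_i) = 15.3 / 21126 = 0.0007242 m/day.
In each layer the seepage velocity is v_i = q/n_i, so the layer transit time is t_i = b_i·n_i / q:
  layer 1 (silty sand): t_1 = 11.4 × 0.25 / 0.0007242 = 3935 d
  layer 2 (clay): t_2 = 3.51 × 0.06 / 0.0007242 = 290.8 d
  layer 3 (fractured sandstone): t_3 = 8.92 × 0.17 / 0.0007242 = 2094 d
Total t = Σ t_i = 6320 days = 17.30 years.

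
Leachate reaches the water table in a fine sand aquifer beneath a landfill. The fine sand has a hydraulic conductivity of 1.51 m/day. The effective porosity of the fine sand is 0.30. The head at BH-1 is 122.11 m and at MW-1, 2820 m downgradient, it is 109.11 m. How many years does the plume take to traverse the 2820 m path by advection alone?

Hydraulic gradient i = (122.11 − 109.11) / 2820 = 13 / 2820 = 0.004610.
Darcy flux q = K · i = 1.510 × 0.004610 = 0.006961 m/day.
Seepage velocity v = q / n_e = 0.006961 / 0.30 = 0.02320 m/day.
Travel time t = L / v = 2820 / 0.02320 = 1.215e+05 days = 332.7 years.

333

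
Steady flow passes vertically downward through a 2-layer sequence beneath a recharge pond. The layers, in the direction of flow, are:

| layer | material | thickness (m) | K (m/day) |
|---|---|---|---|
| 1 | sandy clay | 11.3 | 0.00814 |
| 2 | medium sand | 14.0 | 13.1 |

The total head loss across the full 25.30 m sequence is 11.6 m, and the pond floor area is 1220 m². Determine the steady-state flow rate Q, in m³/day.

Flow is perpendicular to layering, so the layers act in series and the equivalent K is the thickness-weighted harmonic mean.
Total thickness L = 11.3 + 14.0 = 25.30 m.
Σ(b_i/K_i) = 11.3/0.00814 + 14.0/13.1 = 1389 d.
K_eq = L / Σ(b_i/K_i) = 25.30 / 1389 = 0.01821 m/day.
Q = K_eq · A · (Δh/L) = 0.01821 × 1220 × (11.6/25.30) = 10.19 m³/day.

10.2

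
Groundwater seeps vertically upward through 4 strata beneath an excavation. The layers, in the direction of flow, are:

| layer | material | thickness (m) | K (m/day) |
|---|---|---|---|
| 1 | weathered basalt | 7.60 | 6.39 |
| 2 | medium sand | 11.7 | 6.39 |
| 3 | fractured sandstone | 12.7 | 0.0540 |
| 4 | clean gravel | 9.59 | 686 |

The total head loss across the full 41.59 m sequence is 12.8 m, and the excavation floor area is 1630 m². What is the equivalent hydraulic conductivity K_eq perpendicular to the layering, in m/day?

Flow is perpendicular to layering, so the layers act in series and the equivalent K is the thickness-weighted harmonic mean.
Total thickness L = 7.60 + 11.7 + 12.7 + 9.59 = 41.59 m.
Σ(b_i/K_i) = 7.60/6.39 + 11.7/6.39 + 12.7/0.0540 + 9.59/686 = 238.2 d.
K_eq = L / Σ(b_i/K_i) = 41.59 / 238.2 = 0.1746 m/day.

0.175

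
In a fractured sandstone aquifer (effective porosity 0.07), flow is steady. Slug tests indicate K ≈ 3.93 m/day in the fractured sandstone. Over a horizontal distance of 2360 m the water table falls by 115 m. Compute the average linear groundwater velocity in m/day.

2.74

Hydraulic gradient i = Δh / L = 115 / 2360 = 0.04873.
Darcy flux q = K · i = 3.930 × 0.04873 = 0.1915 m/day.
Seepage velocity v = q / n_e = 0.1915 / 0.07 = 2.736 m/day.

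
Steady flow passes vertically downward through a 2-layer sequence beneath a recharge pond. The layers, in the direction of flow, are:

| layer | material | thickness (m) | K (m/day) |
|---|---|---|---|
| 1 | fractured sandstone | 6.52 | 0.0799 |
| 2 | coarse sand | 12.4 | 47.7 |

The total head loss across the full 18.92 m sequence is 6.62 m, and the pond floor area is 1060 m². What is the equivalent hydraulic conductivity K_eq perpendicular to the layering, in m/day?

0.231

Flow is perpendicular to layering, so the layers act in series and the equivalent K is the thickness-weighted harmonic mean.
Total thickness L = 6.52 + 12.4 = 18.92 m.
Σ(b_i/K_i) = 6.52/0.0799 + 12.4/47.7 = 81.86 d.
K_eq = L / Σ(b_i/K_i) = 18.92 / 81.86 = 0.2311 m/day.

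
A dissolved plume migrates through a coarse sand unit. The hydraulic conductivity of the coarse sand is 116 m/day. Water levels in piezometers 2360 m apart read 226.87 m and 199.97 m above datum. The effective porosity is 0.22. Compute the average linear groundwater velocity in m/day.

6.01

Hydraulic gradient i = (226.87 − 199.97) / 2360 = 26.9 / 2360 = 0.01140.
Darcy flux q = K · i = 116.0 × 0.01140 = 1.322 m/day.
Seepage velocity v = q / n_e = 1.322 / 0.22 = 6.010 m/day.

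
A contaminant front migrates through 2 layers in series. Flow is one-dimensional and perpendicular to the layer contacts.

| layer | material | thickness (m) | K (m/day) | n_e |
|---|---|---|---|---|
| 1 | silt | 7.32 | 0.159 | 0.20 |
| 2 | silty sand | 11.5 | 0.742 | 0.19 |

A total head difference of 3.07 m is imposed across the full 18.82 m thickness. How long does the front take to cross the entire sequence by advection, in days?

With flow normal to the layers, continuity requires the same specific discharge q through every layer.
Σ(b_i/K_i) = 7.32/0.159 + 11.5/0.742 = 61.54 d.
q = Δh / Σ(b_i/K_i) = 3.07 / 61.54 = 0.04989 m/day.
In each layer the seepage velocity is v_i = q/n_i, so the layer transit time is t_i = b_i·n_i / q:
  layer 1 (silt): t_1 = 7.32 × 0.20 / 0.04989 = 29.35 d
  layer 2 (silty sand): t_2 = 11.5 × 0.19 / 0.04989 = 43.80 d
Total t = Σ t_i = 73.14 days.

73.1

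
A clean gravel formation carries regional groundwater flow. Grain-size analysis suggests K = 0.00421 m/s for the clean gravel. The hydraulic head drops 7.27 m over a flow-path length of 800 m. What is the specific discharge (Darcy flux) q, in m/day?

Convert K: 0.00421 m/s × 86400 = 363.7 m/day.
Hydraulic gradient i = Δh / L = 7.27 / 800 = 0.009088.
Specific discharge q = K · i = 363.7 × 0.009088 = 3.306 m/day.

3.31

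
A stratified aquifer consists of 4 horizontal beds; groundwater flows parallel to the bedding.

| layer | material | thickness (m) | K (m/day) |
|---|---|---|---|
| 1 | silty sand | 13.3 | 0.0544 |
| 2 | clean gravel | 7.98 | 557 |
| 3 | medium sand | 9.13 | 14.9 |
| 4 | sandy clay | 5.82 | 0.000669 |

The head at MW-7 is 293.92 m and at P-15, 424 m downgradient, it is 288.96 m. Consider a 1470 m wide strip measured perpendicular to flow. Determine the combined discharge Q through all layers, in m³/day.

78800

Flow is parallel to layering, so each bed carries its own Darcy discharge and the transmissivities add.
Σ(K_i·b_i) = 0.0544×13.3 + 557×7.98 + 14.9×9.13 + 0.000669×5.82 = 4582 m²/day.
Hydraulic gradient i = (293.92 − 288.96) / 424 = 4.96 / 424 = 0.01170.
Q = Σ(K_i·b_i) · W · i = 4582 × 1470 × 0.01170 = 78787 m³/day.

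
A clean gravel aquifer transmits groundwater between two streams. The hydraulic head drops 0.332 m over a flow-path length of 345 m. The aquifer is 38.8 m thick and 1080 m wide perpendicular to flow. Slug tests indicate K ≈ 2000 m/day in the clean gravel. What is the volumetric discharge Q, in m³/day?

Cross-sectional area A = 1080 × 38.8 = 41904 m².
Hydraulic gradient i = Δh / L = 0.332 / 345 = 0.0009623.
Darcy's law: Q = K · A · i = 2000 × 41904 × 0.0009623 = 80650 m³/day.

80700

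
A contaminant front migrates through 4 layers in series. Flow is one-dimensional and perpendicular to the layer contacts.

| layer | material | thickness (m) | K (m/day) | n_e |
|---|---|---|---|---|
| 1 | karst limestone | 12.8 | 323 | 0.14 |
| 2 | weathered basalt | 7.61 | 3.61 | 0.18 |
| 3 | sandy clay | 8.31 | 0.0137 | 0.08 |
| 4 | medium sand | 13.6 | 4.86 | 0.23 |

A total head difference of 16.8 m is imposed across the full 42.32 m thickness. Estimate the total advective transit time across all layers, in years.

0.693

With flow normal to the layers, continuity requires the same specific discharge q through every layer.
Σ(b_i/K_i) = 12.8/323 + 7.61/3.61 + 8.31/0.0137 + 13.6/4.86 = 611.5 d.
q = Δh / Σ(b_i/K_i) = 16.8 / 611.5 = 0.02747 m/day.
In each layer the seepage velocity is v_i = q/n_i, so the layer transit time is t_i = b_i·n_i / q:
  layer 1 (karst limestone): t_1 = 12.8 × 0.14 / 0.02747 = 65.23 d
  layer 2 (weathered basalt): t_2 = 7.61 × 0.18 / 0.02747 = 49.86 d
  layer 3 (sandy clay): t_3 = 8.31 × 0.08 / 0.02747 = 24.20 d
  layer 4 (medium sand): t_4 = 13.6 × 0.23 / 0.02747 = 113.9 d
Total t = Σ t_i = 253.1 days = 0.6931 years.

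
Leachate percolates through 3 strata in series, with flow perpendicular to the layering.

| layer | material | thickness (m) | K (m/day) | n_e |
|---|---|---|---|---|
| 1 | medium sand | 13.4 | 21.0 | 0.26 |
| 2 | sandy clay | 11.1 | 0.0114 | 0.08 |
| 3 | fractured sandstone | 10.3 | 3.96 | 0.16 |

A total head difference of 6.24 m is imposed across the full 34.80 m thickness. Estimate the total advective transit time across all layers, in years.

2.58

With flow normal to the layers, continuity requires the same specific discharge q through every layer.
Σ(b_i/K_i) = 13.4/21.0 + 11.1/0.0114 + 10.3/3.96 = 976.9 d.
q = Δh / Σ(b_i/K_i) = 6.24 / 976.9 = 0.006387 m/day.
In each layer the seepage velocity is v_i = q/n_i, so the layer transit time is t_i = b_i·n_i / q:
  layer 1 (medium sand): t_1 = 13.4 × 0.26 / 0.006387 = 545.4 d
  layer 2 (sandy clay): t_2 = 11.1 × 0.08 / 0.006387 = 139.0 d
  layer 3 (fractured sandstone): t_3 = 10.3 × 0.16 / 0.006387 = 258.0 d
Total t = Σ t_i = 942.5 days = 2.580 years.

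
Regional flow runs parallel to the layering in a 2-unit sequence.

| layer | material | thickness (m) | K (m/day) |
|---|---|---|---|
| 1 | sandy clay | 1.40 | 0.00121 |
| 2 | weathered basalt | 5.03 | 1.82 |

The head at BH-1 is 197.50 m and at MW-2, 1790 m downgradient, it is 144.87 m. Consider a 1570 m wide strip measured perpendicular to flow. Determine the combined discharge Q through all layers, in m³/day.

Flow is parallel to layering, so each bed carries its own Darcy discharge and the transmissivities add.
Σ(K_i·b_i) = 0.00121×1.40 + 1.82×5.03 = 9.156 m²/day.
Hydraulic gradient i = (197.50 − 144.87) / 1790 = 52.63 / 1790 = 0.02940.
Q = Σ(K_i·b_i) · W · i = 9.156 × 1570 × 0.02940 = 422.7 m³/day.

423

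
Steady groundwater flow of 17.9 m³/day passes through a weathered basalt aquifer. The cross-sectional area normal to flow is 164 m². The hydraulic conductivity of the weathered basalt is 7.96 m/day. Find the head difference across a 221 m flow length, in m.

From Q = K·A·i, i = Q / (K·A) = 17.9 / (7.960 × 164.0) = 0.01371.
Head loss Δh = i · L = 0.01371 × 221 = 3.030 m.

3.03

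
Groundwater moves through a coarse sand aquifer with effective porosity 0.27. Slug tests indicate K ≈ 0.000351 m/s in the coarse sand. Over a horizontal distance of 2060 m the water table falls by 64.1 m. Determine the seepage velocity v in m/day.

3.50

Convert K: 0.000351 m/s × 86400 = 30.33 m/day.
Hydraulic gradient i = Δh / L = 64.1 / 2060 = 0.03112.
Darcy flux q = K · i = 30.33 × 0.03112 = 0.9437 m/day.
Seepage velocity v = q / n_e = 0.9437 / 0.27 = 3.495 m/day.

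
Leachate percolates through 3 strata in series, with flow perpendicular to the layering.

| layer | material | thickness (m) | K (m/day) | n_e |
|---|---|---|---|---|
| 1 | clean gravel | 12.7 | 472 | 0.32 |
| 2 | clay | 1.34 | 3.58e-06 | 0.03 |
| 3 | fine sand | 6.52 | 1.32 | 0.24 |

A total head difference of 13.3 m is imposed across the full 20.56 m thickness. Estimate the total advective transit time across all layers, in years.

437

With flow normal to the layers, continuity requires the same specific discharge q through every layer.
Σ(b_i/K_i) = 12.7/472 + 1.34/3.58e-06 + 6.52/1.32 = 3.743e+05 d.
q = Δh / Σ(b_i/K_i) = 13.3 / 3.743e+05 = 3.553e-05 m/day.
In each layer the seepage velocity is v_i = q/n_i, so the layer transit time is t_i = b_i·n_i / q:
  layer 1 (clean gravel): t_1 = 12.7 × 0.32 / 3.553e-05 = 1.144e+05 d
  layer 2 (clay): t_2 = 1.34 × 0.03 / 3.553e-05 = 1131 d
  layer 3 (fine sand): t_3 = 6.52 × 0.24 / 3.553e-05 = 44039 d
Total t = Σ t_i = 1.595e+05 days = 436.8 years.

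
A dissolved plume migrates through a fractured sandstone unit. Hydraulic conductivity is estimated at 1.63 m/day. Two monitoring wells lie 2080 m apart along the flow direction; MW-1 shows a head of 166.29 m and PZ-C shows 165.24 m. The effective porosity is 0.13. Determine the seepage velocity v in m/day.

Hydraulic gradient i = (166.29 − 165.24) / 2080 = 1.05 / 2080 = 0.0005048.
Darcy flux q = K · i = 1.630 × 0.0005048 = 0.0008228 m/day.
Seepage velocity v = q / n_e = 0.0008228 / 0.13 = 0.006330 m/day.

0.00633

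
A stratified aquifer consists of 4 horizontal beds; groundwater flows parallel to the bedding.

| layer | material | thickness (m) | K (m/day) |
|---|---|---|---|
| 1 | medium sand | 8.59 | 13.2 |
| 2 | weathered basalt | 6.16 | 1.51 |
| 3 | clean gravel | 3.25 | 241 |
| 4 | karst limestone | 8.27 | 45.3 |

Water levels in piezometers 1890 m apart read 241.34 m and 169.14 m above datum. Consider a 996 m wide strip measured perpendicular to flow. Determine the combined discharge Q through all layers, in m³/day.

48700

Flow is parallel to layering, so each bed carries its own Darcy discharge and the transmissivities add.
Σ(K_i·b_i) = 13.2×8.59 + 1.51×6.16 + 241×3.25 + 45.3×8.27 = 1281 m²/day.
Hydraulic gradient i = (241.34 − 169.14) / 1890 = 72.2 / 1890 = 0.03820.
Q = Σ(K_i·b_i) · W · i = 1281 × 996 × 0.03820 = 48723 m³/day.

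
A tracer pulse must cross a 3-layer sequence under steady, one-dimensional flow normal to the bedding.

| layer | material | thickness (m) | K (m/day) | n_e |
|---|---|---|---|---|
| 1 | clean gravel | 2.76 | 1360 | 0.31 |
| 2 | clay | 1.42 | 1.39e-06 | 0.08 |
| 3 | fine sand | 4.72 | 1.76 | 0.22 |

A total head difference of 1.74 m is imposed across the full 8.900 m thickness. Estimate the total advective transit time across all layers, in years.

With flow normal to the layers, continuity requires the same specific discharge q through every layer.
Σ(b_i/K_i) = 2.76/1360 + 1.42/1.39e-06 + 4.72/1.76 = 1.022e+06 d.
q = Δh / Σ(b_i/K_i) = 1.74 / 1.022e+06 = 1.703e-06 m/day.
In each layer the seepage velocity is v_i = q/n_i, so the layer transit time is t_i = b_i·n_i / q:
  layer 1 (clean gravel): t_1 = 2.76 × 0.31 / 1.703e-06 = 5.023e+05 d
  layer 2 (clay): t_2 = 1.42 × 0.08 / 1.703e-06 = 66697 d
  layer 3 (fine sand): t_3 = 4.72 × 0.22 / 1.703e-06 = 6.097e+05 d
Total t = Σ t_i = 1.179e+06 days = 3227 years.

3230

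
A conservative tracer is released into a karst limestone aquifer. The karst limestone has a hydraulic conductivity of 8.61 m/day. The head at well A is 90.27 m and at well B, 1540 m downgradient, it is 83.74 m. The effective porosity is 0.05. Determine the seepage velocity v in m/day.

Hydraulic gradient i = (90.27 − 83.74) / 1540 = 6.53 / 1540 = 0.004240.
Darcy flux q = K · i = 8.610 × 0.004240 = 0.03651 m/day.
Seepage velocity v = q / n_e = 0.03651 / 0.05 = 0.7302 m/day.

0.730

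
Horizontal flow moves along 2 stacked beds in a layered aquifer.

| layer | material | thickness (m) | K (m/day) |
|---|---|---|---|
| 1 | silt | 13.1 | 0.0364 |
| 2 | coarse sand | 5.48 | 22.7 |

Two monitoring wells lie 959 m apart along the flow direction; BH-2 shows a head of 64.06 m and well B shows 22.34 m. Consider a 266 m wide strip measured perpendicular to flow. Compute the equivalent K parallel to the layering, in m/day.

Flow is parallel to layering, so each bed carries its own Darcy discharge and the transmissivities add.
Σ(K_i·b_i) = 0.0364×13.1 + 22.7×5.48 = 124.9 m²/day.
Total thickness b = 18.58 m, so K_eq = Σ(K_i·b_i)/b = 6.721 m/day.

6.72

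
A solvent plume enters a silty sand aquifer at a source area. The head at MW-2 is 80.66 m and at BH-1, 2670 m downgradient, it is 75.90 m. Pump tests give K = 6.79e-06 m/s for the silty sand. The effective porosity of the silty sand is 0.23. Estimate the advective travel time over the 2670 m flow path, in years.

1610

Convert K: 6.79e-06 m/s × 86400 = 0.5867 m/day.
Hydraulic gradient i = (80.66 − 75.90) / 2670 = 4.76 / 2670 = 0.001783.
Darcy flux q = K · i = 0.5867 × 0.001783 = 0.001046 m/day.
Seepage velocity v = q / n_e = 0.001046 / 0.23 = 0.004547 m/day.
Travel time t = L / v = 2670 / 0.004547 = 5.872e+05 days = 1608 years.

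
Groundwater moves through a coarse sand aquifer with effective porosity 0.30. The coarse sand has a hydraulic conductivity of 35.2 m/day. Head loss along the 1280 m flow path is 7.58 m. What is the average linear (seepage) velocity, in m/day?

Hydraulic gradient i = Δh / L = 7.58 / 1280 = 0.005922.
Darcy flux q = K · i = 35.20 × 0.005922 = 0.2085 m/day.
Seepage velocity v = q / n_e = 0.2085 / 0.30 = 0.6948 m/day.

0.695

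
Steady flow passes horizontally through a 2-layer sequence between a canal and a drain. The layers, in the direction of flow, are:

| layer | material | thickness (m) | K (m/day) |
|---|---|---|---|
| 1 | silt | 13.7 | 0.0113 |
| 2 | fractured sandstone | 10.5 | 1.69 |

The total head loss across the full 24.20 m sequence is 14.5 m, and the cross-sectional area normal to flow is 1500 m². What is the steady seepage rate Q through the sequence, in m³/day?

17.8

Flow is perpendicular to layering, so the layers act in series and the equivalent K is the thickness-weighted harmonic mean.
Total thickness L = 13.7 + 10.5 = 24.20 m.
Σ(b_i/K_i) = 13.7/0.0113 + 10.5/1.69 = 1219 d.
K_eq = L / Σ(b_i/K_i) = 24.20 / 1219 = 0.01986 m/day.
Q = K_eq · A · (Δh/L) = 0.01986 × 1500 × (14.5/24.20) = 17.85 m³/day.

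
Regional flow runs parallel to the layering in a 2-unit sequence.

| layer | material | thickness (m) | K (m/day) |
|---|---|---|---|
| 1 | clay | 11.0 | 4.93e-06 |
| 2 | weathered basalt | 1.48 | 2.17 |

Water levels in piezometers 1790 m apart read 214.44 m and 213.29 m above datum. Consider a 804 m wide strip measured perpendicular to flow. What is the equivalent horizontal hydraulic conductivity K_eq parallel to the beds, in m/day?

Flow is parallel to layering, so each bed carries its own Darcy discharge and the transmissivities add.
Σ(K_i·b_i) = 4.93e-06×11.0 + 2.17×1.48 = 3.212 m²/day.
Total thickness b = 12.48 m, so K_eq = Σ(K_i·b_i)/b = 0.2573 m/day.

0.257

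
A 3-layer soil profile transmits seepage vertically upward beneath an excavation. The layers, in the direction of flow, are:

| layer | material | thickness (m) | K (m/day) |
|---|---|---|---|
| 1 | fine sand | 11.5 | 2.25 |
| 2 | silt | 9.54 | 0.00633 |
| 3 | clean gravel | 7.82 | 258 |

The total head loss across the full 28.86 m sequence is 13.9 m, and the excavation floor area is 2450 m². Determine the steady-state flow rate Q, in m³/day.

Flow is perpendicular to layering, so the layers act in series and the equivalent K is the thickness-weighted harmonic mean.
Total thickness L = 11.5 + 9.54 + 7.82 = 28.86 m.
Σ(b_i/K_i) = 11.5/2.25 + 9.54/0.00633 + 7.82/258 = 1512 d.
K_eq = L / Σ(b_i/K_i) = 28.86 / 1512 = 0.01908 m/day.
Q = K_eq · A · (Δh/L) = 0.01908 × 2450 × (13.9/28.86) = 22.52 m³/day.

22.5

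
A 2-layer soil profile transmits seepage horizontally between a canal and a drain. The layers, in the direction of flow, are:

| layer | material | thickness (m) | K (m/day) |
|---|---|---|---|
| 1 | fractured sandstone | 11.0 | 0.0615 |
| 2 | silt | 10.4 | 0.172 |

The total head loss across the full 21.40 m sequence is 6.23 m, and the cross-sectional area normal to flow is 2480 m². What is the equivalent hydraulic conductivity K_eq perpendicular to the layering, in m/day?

0.0894

Flow is perpendicular to layering, so the layers act in series and the equivalent K is the thickness-weighted harmonic mean.
Total thickness L = 11.0 + 10.4 = 21.40 m.
Σ(b_i/K_i) = 11.0/0.0615 + 10.4/0.172 = 239.3 d.
K_eq = L / Σ(b_i/K_i) = 21.40 / 239.3 = 0.08942 m/day.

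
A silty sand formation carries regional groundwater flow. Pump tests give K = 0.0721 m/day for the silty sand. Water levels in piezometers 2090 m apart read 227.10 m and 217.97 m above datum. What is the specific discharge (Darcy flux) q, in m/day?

Hydraulic gradient i = (227.10 − 217.97) / 2090 = 9.13 / 2090 = 0.004368.
Specific discharge q = K · i = 0.07210 × 0.004368 = 0.0003150 m/day.

0.000315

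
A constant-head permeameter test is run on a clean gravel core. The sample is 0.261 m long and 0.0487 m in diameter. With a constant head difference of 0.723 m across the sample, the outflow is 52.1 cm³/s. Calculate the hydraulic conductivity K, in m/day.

872

Cross-sectional area A = π·(d/2)² = π × (0.0487/2)² = 0.001863 m².
Convert discharge: 52.1 cm³/s = 5.210e-05 m³/s.
Darcy's law rearranged: K = Q·L / (A·Δh) = 5.210e-05 × 0.261 / (0.001863 × 0.723) = 0.01010 m/s = 872.4 m/day.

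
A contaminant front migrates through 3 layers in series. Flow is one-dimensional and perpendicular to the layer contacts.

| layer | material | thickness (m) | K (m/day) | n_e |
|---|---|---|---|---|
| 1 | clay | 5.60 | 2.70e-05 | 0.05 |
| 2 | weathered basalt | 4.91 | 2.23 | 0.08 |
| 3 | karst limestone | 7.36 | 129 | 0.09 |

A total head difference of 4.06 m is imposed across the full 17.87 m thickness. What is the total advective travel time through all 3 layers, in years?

187

With flow normal to the layers, continuity requires the same specific discharge q through every layer.
Σ(b_i/K_i) = 5.60/2.70e-05 + 4.91/2.23 + 7.36/129 = 2.074e+05 d.
q = Δh / Σ(b_i/K_i) = 4.06 / 2.074e+05 = 1.957e-05 m/day.
In each layer the seepage velocity is v_i = q/n_i, so the layer transit time is t_i = b_i·n_i / q:
  layer 1 (clay): t_1 = 5.60 × 0.05 / 1.957e-05 = 14304 d
  layer 2 (weathered basalt): t_2 = 4.91 × 0.08 / 1.957e-05 = 20067 d
  layer 3 (karst limestone): t_3 = 7.36 × 0.09 / 1.957e-05 = 33839 d
Total t = Σ t_i = 68210 days = 186.7 years.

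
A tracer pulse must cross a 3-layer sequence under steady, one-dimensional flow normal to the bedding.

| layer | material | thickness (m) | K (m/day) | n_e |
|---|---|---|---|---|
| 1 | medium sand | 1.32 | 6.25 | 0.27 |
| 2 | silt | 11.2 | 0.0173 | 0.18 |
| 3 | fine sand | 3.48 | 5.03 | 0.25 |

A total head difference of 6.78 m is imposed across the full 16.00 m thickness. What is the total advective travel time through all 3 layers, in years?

With flow normal to the layers, continuity requires the same specific discharge q through every layer.
Σ(b_i/K_i) = 1.32/6.25 + 11.2/0.0173 + 3.48/5.03 = 648.3 d.
q = Δh / Σ(b_i/K_i) = 6.78 / 648.3 = 0.01046 m/day.
In each layer the seepage velocity is v_i = q/n_i, so the layer transit time is t_i = b_i·n_i / q:
  layer 1 (medium sand): t_1 = 1.32 × 0.27 / 0.01046 = 34.08 d
  layer 2 (silt): t_2 = 11.2 × 0.18 / 0.01046 = 192.8 d
  layer 3 (fine sand): t_3 = 3.48 × 0.25 / 0.01046 = 83.19 d
Total t = Σ t_i = 310.0 days = 0.8488 years.

0.849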